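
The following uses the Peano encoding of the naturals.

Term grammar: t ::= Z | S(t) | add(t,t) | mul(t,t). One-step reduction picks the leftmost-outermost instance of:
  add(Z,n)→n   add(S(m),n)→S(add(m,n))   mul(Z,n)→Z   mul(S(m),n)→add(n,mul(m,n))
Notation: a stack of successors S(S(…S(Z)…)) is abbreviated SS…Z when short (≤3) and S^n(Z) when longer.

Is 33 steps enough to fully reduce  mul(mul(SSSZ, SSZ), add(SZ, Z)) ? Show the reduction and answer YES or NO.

  start: mul(mul(SSSZ, SSZ), add(SZ, Z))
  →1  mul(add(SSZ, mul(SSZ, SSZ)), add(SZ, Z))
  →2  mul(S(add(SZ, mul(SSZ, SSZ))), add(SZ, Z))
  →3  add(add(SZ, Z), mul(add(SZ, mul(SSZ, SSZ)), add(SZ, Z)))
  →4  add(S(add(Z, Z)), mul(add(SZ, mul(SSZ, SSZ)), add(SZ, Z)))
  →5  S(add(add(Z, Z), mul(add(SZ, mul(SSZ, SSZ)), add(SZ, Z))))
  →6  S(add(Z, mul(add(SZ, mul(SSZ, SSZ)), add(SZ, Z))))
  →7  S(mul(add(SZ, mul(SSZ, SSZ)), add(SZ, Z)))
  →8  S(mul(S(add(Z, mul(SSZ, SSZ))), add(SZ, Z)))
  →9  S(add(add(SZ, Z), mul(add(Z, mul(SSZ, SSZ)), add(SZ, Z))))
  →10  S(add(S(add(Z, Z)), mul(add(Z, mul(SSZ, SSZ)), add(SZ, Z))))
  →11  S(S(add(add(Z, Z), mul(add(Z, mul(SSZ, SSZ)), add(SZ, Z)))))
  →12  S(S(add(Z, mul(add(Z, mul(SSZ, SSZ)), add(SZ, Z)))))
  →13  S(S(mul(add(Z, mul(SSZ, SSZ)), add(SZ, Z))))
  →14  S(S(mul(mul(SSZ, SSZ), add(SZ, Z))))
  →15  S(S(mul(add(SSZ, mul(SZ, SSZ)), add(SZ, Z))))
  →16  S(S(mul(S(add(SZ, mul(SZ, SSZ))), add(SZ, Z))))
  →17  S(S(add(add(SZ, Z), mul(add(SZ, mul(SZ, SSZ)), add(SZ, Z)))))
  →18  S(S(add(S(add(Z, Z)), mul(add(SZ, mul(SZ, SSZ)), add(SZ, Z)))))
  →19  S(S(S(add(add(Z, Z), mul(add(SZ, mul(SZ, SSZ)), add(SZ, Z))))))
  →20  S(S(S(add(Z, mul(add(SZ, mul(SZ, SSZ)), add(SZ, Z))))))
  →21  S(S(S(mul(add(SZ, mul(SZ, SSZ)), add(SZ, Z)))))
  →22  S(S(S(mul(S(add(Z, mul(SZ, SSZ))), add(SZ, Z)))))
  →23  S(S(S(add(add(SZ, Z), mul(add(Z, mul(SZ, SSZ)), add(SZ, Z))))))
  →24  S(S(S(add(S(add(Z, Z)), mul(add(Z, mul(SZ, SSZ)), add(SZ, Z))))))
  →25  S(S(S(S(add(add(Z, Z), mul(add(Z, mul(SZ, SSZ)), add(SZ, Z)))))))
  →26  S(S(S(S(add(Z, mul(add(Z, mul(SZ, SSZ)), add(SZ, Z)))))))
  →27  S(S(S(S(mul(add(Z, mul(SZ, SSZ)), add(SZ, Z))))))
  →28  S(S(S(S(mul(mul(SZ, SSZ), add(SZ, Z))))))
  →29  S(S(S(S(mul(add(SSZ, mul(Z, SSZ)), add(SZ, Z))))))
  →30  S(S(S(S(mul(S(add(SZ, mul(Z, SSZ))), add(SZ, Z))))))
  →31  S(S(S(S(add(add(SZ, Z), mul(add(SZ, mul(Z, SSZ)), add(SZ, Z)))))))
  →32  S(S(S(S(add(S(add(Z, Z)), mul(add(SZ, mul(Z, SSZ)), add(SZ, Z)))))))
  →33  S(S(S(S(S(add(add(Z, Z), mul(add(SZ, mul(Z, SSZ)), add(SZ, Z))))))))

Answer: NO — after 33 steps the term is S(S(S(S(S(add(add(Z, Z), mul(add(SZ, mul(Z, SSZ)), add(SZ, Z)))))))), not yet normal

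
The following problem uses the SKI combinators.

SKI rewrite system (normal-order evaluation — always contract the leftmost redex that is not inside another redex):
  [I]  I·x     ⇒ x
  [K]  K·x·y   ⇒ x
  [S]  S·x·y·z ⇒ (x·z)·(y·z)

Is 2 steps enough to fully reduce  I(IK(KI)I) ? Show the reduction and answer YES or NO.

  start: I(IK(KI)I)
  [1] IK(KI)I
  [2] K(KI)I

Answer: NO — after 2 steps the term is K(KI)I, not yet normal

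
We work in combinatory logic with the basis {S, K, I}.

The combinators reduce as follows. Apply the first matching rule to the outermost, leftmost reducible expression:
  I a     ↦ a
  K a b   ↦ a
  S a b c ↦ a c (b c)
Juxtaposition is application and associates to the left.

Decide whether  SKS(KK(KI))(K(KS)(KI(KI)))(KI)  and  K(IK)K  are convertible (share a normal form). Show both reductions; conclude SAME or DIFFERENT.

Term A:
  start: SKS(KK(KI))(K(KS)(KI(KI)))(KI)
  step 1: K(KK(KI))(S(KK(KI)))(K(KS)(KI(KI)))(KI)
  step 2: KK(KI)(K(KS)(KI(KI)))(KI)
  step 3: K(K(KS)(KI(KI)))(KI)
  step 4: K(KS)(KI(KI))
  step 5: KS

Term B:
  start: K(IK)K
  step 1: IK
  step 2: K

Answer: DIFFERENT — A ⇓ KS, B ⇓ K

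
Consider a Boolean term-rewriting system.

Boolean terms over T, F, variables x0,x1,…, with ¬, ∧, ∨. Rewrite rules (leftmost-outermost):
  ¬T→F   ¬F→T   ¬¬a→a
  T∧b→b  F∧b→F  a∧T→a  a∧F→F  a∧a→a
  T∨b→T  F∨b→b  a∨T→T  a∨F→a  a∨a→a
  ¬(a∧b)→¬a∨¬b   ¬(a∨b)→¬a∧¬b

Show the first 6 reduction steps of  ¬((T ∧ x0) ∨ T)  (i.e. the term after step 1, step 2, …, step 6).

  start: ¬((T ∧ x0) ∨ T)
  [1] ¬(T ∧ x0) ∧ ¬T
  [2] (¬T ∨ ¬x0) ∧ ¬T
  [3] (F ∨ ¬x0) ∧ ¬T
  [4] ¬x0 ∧ ¬T
  [5] ¬x0 ∧ F
  [6] F

Answer: after 6 steps: F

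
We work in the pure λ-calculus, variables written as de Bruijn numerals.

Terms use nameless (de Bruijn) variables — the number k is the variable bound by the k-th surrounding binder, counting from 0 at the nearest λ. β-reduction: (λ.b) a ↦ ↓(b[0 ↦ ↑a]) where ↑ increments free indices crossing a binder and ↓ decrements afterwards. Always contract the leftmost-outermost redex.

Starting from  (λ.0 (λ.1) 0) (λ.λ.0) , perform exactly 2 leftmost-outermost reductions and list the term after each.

  start: (λ.0 (λ.1) 0) (λ.λ.0)
  →1  (λ.λ.0) (λ.λ.λ.0) (λ.λ.0)
  →2  (λ.0) (λ.λ.0)

Answer: after 2 steps: (λ.0) (λ.λ.0)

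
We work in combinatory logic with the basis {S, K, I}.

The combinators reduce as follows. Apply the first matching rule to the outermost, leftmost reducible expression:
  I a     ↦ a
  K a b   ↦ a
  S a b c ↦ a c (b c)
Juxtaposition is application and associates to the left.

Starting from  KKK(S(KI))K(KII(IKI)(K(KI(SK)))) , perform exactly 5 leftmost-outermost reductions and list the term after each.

  start: KKK(S(KI))K(KII(IKI)(K(KI(SK))))
  →1  K(S(KI))K(KII(IKI)(K(KI(SK))))
  →2  S(KI)(KII(IKI)(K(KI(SK))))
  →3  S(KI)(I(IKI)(K(KI(SK))))
  →4  S(KI)(IKI(K(KI(SK))))
  →5  S(KI)(KI(K(KI(SK))))

Answer: after 5 steps: S(KI)(KI(K(KI(SK))))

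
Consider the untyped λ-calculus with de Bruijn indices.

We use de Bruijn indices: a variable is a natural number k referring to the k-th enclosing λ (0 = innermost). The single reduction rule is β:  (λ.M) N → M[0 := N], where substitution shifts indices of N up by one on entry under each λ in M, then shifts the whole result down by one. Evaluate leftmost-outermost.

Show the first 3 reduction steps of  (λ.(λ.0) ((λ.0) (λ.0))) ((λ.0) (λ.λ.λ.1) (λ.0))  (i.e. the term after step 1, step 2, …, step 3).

  start: (λ.(λ.0) ((λ.0) (λ.0))) ((λ.0) (λ.λ.λ.1) (λ.0))
  [1] (λ.0) ((λ.0) (λ.0))
  [2] (λ.0) (λ.0)
  [3] λ.0

Answer: after 3 steps: λ.0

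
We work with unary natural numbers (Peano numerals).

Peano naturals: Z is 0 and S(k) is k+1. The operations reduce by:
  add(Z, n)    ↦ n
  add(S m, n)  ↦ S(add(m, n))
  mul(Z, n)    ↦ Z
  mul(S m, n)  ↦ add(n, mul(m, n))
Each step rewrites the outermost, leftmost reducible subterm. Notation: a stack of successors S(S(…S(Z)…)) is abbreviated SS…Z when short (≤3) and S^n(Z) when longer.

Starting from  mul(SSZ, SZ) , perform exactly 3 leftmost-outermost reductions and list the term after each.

Answer: after 3 steps: S(mul(SZ, SZ))

Working:
  start: mul(SSZ, SZ)
  [1] add(SZ, mul(SZ, SZ))
  [2] S(add(Z, mul(SZ, SZ)))
  [3] S(mul(SZ, SZ))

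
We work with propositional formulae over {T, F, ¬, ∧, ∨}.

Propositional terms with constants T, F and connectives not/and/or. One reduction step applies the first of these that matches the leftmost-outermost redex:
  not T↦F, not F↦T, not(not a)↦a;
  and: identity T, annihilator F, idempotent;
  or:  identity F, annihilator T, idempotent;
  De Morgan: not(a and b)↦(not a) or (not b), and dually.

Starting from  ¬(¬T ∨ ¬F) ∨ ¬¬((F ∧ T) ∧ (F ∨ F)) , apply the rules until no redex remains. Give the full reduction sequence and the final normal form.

  start: ¬(¬T ∨ ¬F) ∨ ¬¬((F ∧ T) ∧ (F ∨ F))
  [1] (¬¬T ∧ ¬¬F) ∨ ¬¬((F ∧ T) ∧ (F ∨ F))
  [2] (T ∧ ¬¬F) ∨ ¬¬((F ∧ T) ∧ (F ∨ F))
  [3] ¬¬F ∨ ¬¬((F ∧ T) ∧ (F ∨ F))
  [4] F ∨ ¬¬((F ∧ T) ∧ (F ∨ F))
  [5] ¬¬((F ∧ T) ∧ (F ∨ F))
  [6] (F ∧ T) ∧ (F ∨ F)
  [7] F ∧ (F ∨ F)
  [8] F

Answer: normal form = F  (in 8 steps)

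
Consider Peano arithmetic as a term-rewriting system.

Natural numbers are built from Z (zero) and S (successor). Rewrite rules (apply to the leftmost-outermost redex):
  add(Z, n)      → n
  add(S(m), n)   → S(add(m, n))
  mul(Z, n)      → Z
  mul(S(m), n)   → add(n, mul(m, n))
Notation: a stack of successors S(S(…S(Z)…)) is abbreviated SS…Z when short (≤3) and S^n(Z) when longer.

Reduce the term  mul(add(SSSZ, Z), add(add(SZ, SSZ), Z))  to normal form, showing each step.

  start: mul(add(SSSZ, Z), add(add(SZ, SSZ), Z))
  →1  mul(S(add(SSZ, Z)), add(add(SZ, SSZ), Z))
  →2  add(add(add(SZ, SSZ), Z), mul(add(SSZ, Z), add(add(SZ, SSZ), Z)))
  →3  add(add(S(add(Z, SSZ)), Z), mul(add(SSZ, Z), add(add(SZ, SSZ), Z)))
  →4  add(S(add(add(Z, SSZ), Z)), mul(add(SSZ, Z), add(add(SZ, SSZ), Z)))
  →5  S(add(add(add(Z, SSZ), Z), mul(add(SSZ, Z), add(add(SZ, SSZ), Z))))
  →6  S(add(add(SSZ, Z), mul(add(SSZ, Z), add(add(SZ, SSZ), Z))))
  →7  S(add(S(add(SZ, Z)), mul(add(SSZ, Z), add(add(SZ, SSZ), Z))))
  →8  S(S(add(add(SZ, Z), mul(add(SSZ, Z), add(add(SZ, SSZ), Z)))))
  →9  S(S(add(S(add(Z, Z)), mul(add(SSZ, Z), add(add(SZ, SSZ), Z)))))
  →10  S(S(S(add(add(Z, Z), mul(add(SSZ, Z), add(add(SZ, SSZ), Z))))))
  →11  S(S(S(add(Z, mul(add(SSZ, Z), add(add(SZ, SSZ), Z))))))
  →12  S(S(S(mul(add(SSZ, Z), add(add(SZ, SSZ), Z)))))
  →13  S(S(S(mul(S(add(SZ, Z)), add(add(SZ, SSZ), Z)))))
  →14  S(S(S(add(add(add(SZ, SSZ), Z), mul(add(SZ, Z), add(add(SZ, SSZ), Z))))))
  →15  S(S(S(add(add(S(add(Z, SSZ)), Z), mul(add(SZ, Z), add(add(SZ, SSZ), Z))))))
  →16  S(S(S(add(S(add(add(Z, SSZ), Z)), mul(add(SZ, Z), add(add(SZ, SSZ), Z))))))
  →17  S(S(S(S(add(add(add(Z, SSZ), Z), mul(add(SZ, Z), add(add(SZ, SSZ), Z)))))))
  →18  S(S(S(S(add(add(SSZ, Z), mul(add(SZ, Z), add(add(SZ, SSZ), Z)))))))
  →19  S(S(S(S(add(S(add(SZ, Z)), mul(add(SZ, Z), add(add(SZ, SSZ), Z)))))))
  →20  S(S(S(S(S(add(add(SZ, Z), mul(add(SZ, Z), add(add(SZ, SSZ), Z))))))))
  →21  S(S(S(S(S(add(S(add(Z, Z)), mul(add(SZ, Z), add(add(SZ, SSZ), Z))))))))
  →22  S(S(S(S(S(S(add(add(Z, Z), mul(add(SZ, Z), add(add(SZ, SSZ), Z)))))))))
  →23  S(S(S(S(S(S(add(Z, mul(add(SZ, Z), add(add(SZ, SSZ), Z)))))))))
  →24  S(S(S(S(S(S(mul(add(SZ, Z), add(add(SZ, SSZ), Z))))))))
  →25  S(S(S(S(S(S(mul(S(add(Z, Z)), add(add(SZ, SSZ), Z))))))))
  →26  S(S(S(S(S(S(add(add(add(SZ, SSZ), Z), mul(add(Z, Z), add(add(SZ, SSZ), Z)))))))))
  →27  S(S(S(S(S(S(add(add(S(add(Z, SSZ)), Z), mul(add(Z, Z), add(add(SZ, SSZ), Z)))))))))
  →28  S(S(S(S(S(S(add(S(add(add(Z, SSZ), Z)), mul(add(Z, Z), add(add(SZ, SSZ), Z)))))))))
  →29  S(S(S(S(S(S(S(add(add(add(Z, SSZ), Z), mul(add(Z, Z), add(add(SZ, SSZ), Z))))))))))
  →30  S(S(S(S(S(S(S(add(add(SSZ, Z), mul(add(Z, Z), add(add(SZ, SSZ), Z))))))))))
  →31  S(S(S(S(S(S(S(add(S(add(SZ, Z)), mul(add(Z, Z), add(add(SZ, SSZ), Z))))))))))
  →32  S(S(S(S(S(S(S(S(add(add(SZ, Z), mul(add(Z, Z), add(add(SZ, SSZ), Z)))))))))))
  →33  S(S(S(S(S(S(S(S(add(S(add(Z, Z)), mul(add(Z, Z), add(add(SZ, SSZ), Z)))))))))))
  →34  S(S(S(S(S(S(S(S(S(add(add(Z, Z), mul(add(Z, Z), add(add(SZ, SSZ), Z))))))))))))
  →35  S(S(S(S(S(S(S(S(S(add(Z, mul(add(Z, Z), add(add(SZ, SSZ), Z))))))))))))
  →36  S(S(S(S(S(S(S(S(S(mul(add(Z, Z), add(add(SZ, SSZ), Z)))))))))))
  →37  S(S(S(S(S(S(S(S(S(mul(Z, add(add(SZ, SSZ), Z)))))))))))
  →38  S^9(Z)

Answer: normal form = S^9(Z)  (in 38 steps)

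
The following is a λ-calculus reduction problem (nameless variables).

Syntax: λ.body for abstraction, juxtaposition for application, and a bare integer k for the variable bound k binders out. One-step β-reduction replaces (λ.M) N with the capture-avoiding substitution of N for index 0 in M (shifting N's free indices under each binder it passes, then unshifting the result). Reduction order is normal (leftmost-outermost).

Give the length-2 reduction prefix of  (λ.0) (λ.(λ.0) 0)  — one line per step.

  start: (λ.0) (λ.(λ.0) 0)
  step 1: λ.(λ.0) 0
  step 2: λ.0

Answer: after 2 steps: λ.0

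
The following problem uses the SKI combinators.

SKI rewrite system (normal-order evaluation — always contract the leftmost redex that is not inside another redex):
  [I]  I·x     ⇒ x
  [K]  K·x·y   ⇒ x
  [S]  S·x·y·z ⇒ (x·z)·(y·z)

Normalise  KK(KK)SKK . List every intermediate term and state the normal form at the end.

Answer: normal form = SK  (in 2 steps)

Derivation:
  start: KK(KK)SKK
  →1  KSKK
  →2  SK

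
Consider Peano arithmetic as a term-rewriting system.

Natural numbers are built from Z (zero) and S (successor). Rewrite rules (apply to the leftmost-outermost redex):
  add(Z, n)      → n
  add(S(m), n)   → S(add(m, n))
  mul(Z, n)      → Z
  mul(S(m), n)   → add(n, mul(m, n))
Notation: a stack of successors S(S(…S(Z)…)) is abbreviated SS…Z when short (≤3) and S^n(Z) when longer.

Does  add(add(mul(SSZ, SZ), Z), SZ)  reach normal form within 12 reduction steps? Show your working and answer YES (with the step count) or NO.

  start: add(add(mul(SSZ, SZ), Z), SZ)
  [1] add(add(add(SZ, mul(SZ, SZ)), Z), SZ)
  [2] add(add(S(add(Z, mul(SZ, SZ))), Z), SZ)
  [3] add(S(add(add(Z, mul(SZ, SZ)), Z)), SZ)
  [4] S(add(add(add(Z, mul(SZ, SZ)), Z), SZ))
  [5] S(add(add(mul(SZ, SZ), Z), SZ))
  [6] S(add(add(add(SZ, mul(Z, SZ)), Z), SZ))
  [7] S(add(add(S(add(Z, mul(Z, SZ))), Z), SZ))
  [8] S(add(S(add(add(Z, mul(Z, SZ)), Z)), SZ))
  [9] S(S(add(add(add(Z, mul(Z, SZ)), Z), SZ)))
  [10] S(S(add(add(mul(Z, SZ), Z), SZ)))
  [11] S(S(add(add(Z, Z), SZ)))
  [12] S(S(add(Z, SZ)))

Answer: NO — after 12 steps the term is S(S(add(Z, SZ))), not yet normal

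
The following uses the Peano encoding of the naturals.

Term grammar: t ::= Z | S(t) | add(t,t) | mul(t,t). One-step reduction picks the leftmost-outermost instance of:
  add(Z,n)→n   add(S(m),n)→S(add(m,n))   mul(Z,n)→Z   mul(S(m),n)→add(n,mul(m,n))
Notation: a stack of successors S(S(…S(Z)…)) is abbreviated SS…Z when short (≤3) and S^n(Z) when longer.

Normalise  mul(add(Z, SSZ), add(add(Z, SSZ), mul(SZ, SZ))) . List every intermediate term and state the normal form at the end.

Answer: normal form = S^6(Z)  (in 28 steps)

Working:
  start: mul(add(Z, SSZ), add(add(Z, SSZ), mul(SZ, SZ)))
  [1] mul(SSZ, add(add(Z, SSZ), mul(SZ, SZ)))
  [2] add(add(add(Z, SSZ), mul(SZ, SZ)), mul(SZ, add(add(Z, SSZ), mul(SZ, SZ))))
  [3] add(add(SSZ, mul(SZ, SZ)), mul(SZ, add(add(Z, SSZ), mul(SZ, SZ))))
  [4] add(S(add(SZ, mul(SZ, SZ))), mul(SZ, add(add(Z, SSZ), mul(SZ, SZ))))
  [5] S(add(add(SZ, mul(SZ, SZ)), mul(SZ, add(add(Z, SSZ), mul(SZ, SZ)))))
  [6] S(add(S(add(Z, mul(SZ, SZ))), mul(SZ, add(add(Z, SSZ), mul(SZ, SZ)))))
  [7] S(S(add(add(Z, mul(SZ, SZ)), mul(SZ, add(add(Z, SSZ), mul(SZ, SZ))))))
  [8] S(S(add(mul(SZ, SZ), mul(SZ, add(add(Z, SSZ), mul(SZ, SZ))))))
  [9] S(S(add(add(SZ, mul(Z, SZ)), mul(SZ, add(add(Z, SSZ), mul(SZ, SZ))))))
  [10] S(S(add(S(add(Z, mul(Z, SZ))), mul(SZ, add(add(Z, SSZ), mul(SZ, SZ))))))
  [11] S(S(S(add(add(Z, mul(Z, SZ)), mul(SZ, add(add(Z, SSZ), mul(SZ, SZ)))))))
  [12] S(S(S(add(mul(Z, SZ), mul(SZ, add(add(Z, SSZ), mul(SZ, SZ)))))))
  [13] S(S(S(add(Z, mul(SZ, add(add(Z, SSZ), mul(SZ, SZ)))))))
  [14] S(S(S(mul(SZ, add(add(Z, SSZ), mul(SZ, SZ))))))
  [15] S(S(S(add(add(add(Z, SSZ), mul(SZ, SZ)), mul(Z, add(add(Z, SSZ), mul(SZ, SZ)))))))
  [16] S(S(S(add(add(SSZ, mul(SZ, SZ)), mul(Z, add(add(Z, SSZ), mul(SZ, SZ)))))))
  [17] S(S(S(add(S(add(SZ, mul(SZ, SZ))), mul(Z, add(add(Z, SSZ), mul(SZ, SZ)))))))
  [18] S(S(S(S(add(add(SZ, mul(SZ, SZ)), mul(Z, add(add(Z, SSZ), mul(SZ, SZ))))))))
  [19] S(S(S(S(add(S(add(Z, mul(SZ, SZ))), mul(Z, add(add(Z, SSZ), mul(SZ, SZ))))))))
  [20] S(S(S(S(S(add(add(Z, mul(SZ, SZ)), mul(Z, add(add(Z, SSZ), mul(SZ, SZ)))))))))
  [21] S(S(S(S(S(add(mul(SZ, SZ), mul(Z, add(add(Z, SSZ), mul(SZ, SZ)))))))))
  [22] S(S(S(S(S(add(add(SZ, mul(Z, SZ)), mul(Z, add(add(Z, SSZ), mul(SZ, SZ)))))))))
  [23] S(S(S(S(S(add(S(add(Z, mul(Z, SZ))), mul(Z, add(add(Z, SSZ), mul(SZ, SZ)))))))))
  [24] S(S(S(S(S(S(add(add(Z, mul(Z, SZ)), mul(Z, add(add(Z, SSZ), mul(SZ, SZ))))))))))
  [25] S(S(S(S(S(S(add(mul(Z, SZ), mul(Z, add(add(Z, SSZ), mul(SZ, SZ))))))))))
  [26] S(S(S(S(S(S(add(Z, mul(Z, add(add(Z, SSZ), mul(SZ, SZ))))))))))
  [27] S(S(S(S(S(S(mul(Z, add(add(Z, SSZ), mul(SZ, SZ)))))))))
  [28] S^6(Z)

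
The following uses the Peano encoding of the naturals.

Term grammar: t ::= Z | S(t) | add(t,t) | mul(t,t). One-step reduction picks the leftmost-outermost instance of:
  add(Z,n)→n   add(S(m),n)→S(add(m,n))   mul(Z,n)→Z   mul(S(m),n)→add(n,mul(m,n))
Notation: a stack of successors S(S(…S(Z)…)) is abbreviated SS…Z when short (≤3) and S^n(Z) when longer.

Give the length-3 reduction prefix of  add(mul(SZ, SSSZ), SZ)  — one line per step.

  start: add(mul(SZ, SSSZ), SZ)
  →1  add(add(SSSZ, mul(Z, SSSZ)), SZ)
  →2  add(S(add(SSZ, mul(Z, SSSZ))), SZ)
  →3  S(add(add(SSZ, mul(Z, SSSZ)), SZ))

Answer: after 3 steps: S(add(add(SSZ, mul(Z, SSSZ)), SZ))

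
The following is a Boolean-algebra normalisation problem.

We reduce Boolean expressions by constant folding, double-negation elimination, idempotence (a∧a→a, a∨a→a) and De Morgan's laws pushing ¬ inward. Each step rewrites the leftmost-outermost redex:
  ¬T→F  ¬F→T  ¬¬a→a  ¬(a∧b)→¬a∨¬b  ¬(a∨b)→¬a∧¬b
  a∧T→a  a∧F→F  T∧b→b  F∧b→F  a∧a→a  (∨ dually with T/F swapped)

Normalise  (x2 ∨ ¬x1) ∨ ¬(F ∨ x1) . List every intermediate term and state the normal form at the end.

  start: (x2 ∨ ¬x1) ∨ ¬(F ∨ x1)
  step 1: (x2 ∨ ¬x1) ∨ (¬F ∧ ¬x1)
  step 2: (x2 ∨ ¬x1) ∨ (T ∧ ¬x1)
  step 3: (x2 ∨ ¬x1) ∨ ¬x1

Answer: normal form = (x2 ∨ ¬x1) ∨ ¬x1  (in 3 steps)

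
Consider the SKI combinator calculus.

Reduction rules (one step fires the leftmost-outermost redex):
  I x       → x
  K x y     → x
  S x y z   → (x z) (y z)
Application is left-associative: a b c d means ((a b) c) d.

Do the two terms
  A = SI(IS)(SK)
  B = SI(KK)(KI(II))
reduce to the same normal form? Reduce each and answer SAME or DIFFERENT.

Term A:
  start: SI(IS)(SK)
  →1  I(SK)(IS(SK))
  →2  SK(IS(SK))
  →3  SK(S(SK))

Term B:
  start: SI(KK)(KI(II))
  →1  I(KI(II))(KK(KI(II)))
  →2  KI(II)(KK(KI(II)))
  →3  I(KK(KI(II)))
  →4  KK(KI(II))
  →5  K

Answer: DIFFERENT — A ⇓ SK(S(SK)), B ⇓ K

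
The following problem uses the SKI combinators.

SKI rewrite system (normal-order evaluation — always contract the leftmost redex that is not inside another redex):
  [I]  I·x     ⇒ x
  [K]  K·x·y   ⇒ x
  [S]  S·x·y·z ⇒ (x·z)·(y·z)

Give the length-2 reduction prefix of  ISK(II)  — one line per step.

  start: ISK(II)
  →1  SK(II)
  →2  SKI

Answer: after 2 steps: SKI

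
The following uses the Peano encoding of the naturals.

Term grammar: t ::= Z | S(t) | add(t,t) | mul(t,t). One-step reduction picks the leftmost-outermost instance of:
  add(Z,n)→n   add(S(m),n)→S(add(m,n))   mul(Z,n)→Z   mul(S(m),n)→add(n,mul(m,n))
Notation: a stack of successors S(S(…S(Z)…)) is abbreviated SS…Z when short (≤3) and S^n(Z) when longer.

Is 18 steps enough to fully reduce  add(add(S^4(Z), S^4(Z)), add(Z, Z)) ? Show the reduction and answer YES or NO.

  start: add(add(S^4(Z), S^4(Z)), add(Z, Z))
  step 1: add(S(add(SSSZ, S^4(Z))), add(Z, Z))
  step 2: S(add(add(SSSZ, S^4(Z)), add(Z, Z)))
  step 3: S(add(S(add(SSZ, S^4(Z))), add(Z, Z)))
  step 4: S(S(add(add(SSZ, S^4(Z)), add(Z, Z))))
  step 5: S(S(add(S(add(SZ, S^4(Z))), add(Z, Z))))
  step 6: S(S(S(add(add(SZ, S^4(Z)), add(Z, Z)))))
  step 7: S(S(S(add(S(add(Z, S^4(Z))), add(Z, Z)))))
  step 8: S(S(S(S(add(add(Z, S^4(Z)), add(Z, Z))))))
  step 9: S(S(S(S(add(S^4(Z), add(Z, Z))))))
  step 10: S(S(S(S(S(add(SSSZ, add(Z, Z)))))))
  step 11: S(S(S(S(S(S(add(SSZ, add(Z, Z))))))))
  step 12: S(S(S(S(S(S(S(add(SZ, add(Z, Z)))))))))
  step 13: S(S(S(S(S(S(S(S(add(Z, add(Z, Z))))))))))
  step 14: S(S(S(S(S(S(S(S(add(Z, Z)))))))))
  step 15: S^8(Z)

Answer: YES — reaches normal form S^8(Z) in 15 ≤ 18 steps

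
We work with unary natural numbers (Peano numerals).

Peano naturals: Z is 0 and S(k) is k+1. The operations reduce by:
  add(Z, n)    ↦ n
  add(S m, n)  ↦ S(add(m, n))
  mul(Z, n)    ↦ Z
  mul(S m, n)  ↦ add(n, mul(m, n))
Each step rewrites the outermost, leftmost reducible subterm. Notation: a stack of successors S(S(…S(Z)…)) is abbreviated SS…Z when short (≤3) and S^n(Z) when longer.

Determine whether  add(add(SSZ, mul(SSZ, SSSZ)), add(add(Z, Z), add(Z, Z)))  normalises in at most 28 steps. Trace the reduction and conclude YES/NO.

  start: add(add(SSZ, mul(SSZ, SSSZ)), add(add(Z, Z), add(Z, Z)))
  →1  add(S(add(SZ, mul(SSZ, SSSZ))), add(add(Z, Z), add(Z, Z)))
  →2  S(add(add(SZ, mul(SSZ, SSSZ)), add(add(Z, Z), add(Z, Z))))
  →3  S(add(S(add(Z, mul(SSZ, SSSZ))), add(add(Z, Z), add(Z, Z))))
  →4  S(S(add(add(Z, mul(SSZ, SSSZ)), add(add(Z, Z), add(Z, Z)))))
  →5  S(S(add(mul(SSZ, SSSZ), add(add(Z, Z), add(Z, Z)))))
  →6  S(S(add(add(SSSZ, mul(SZ, SSSZ)), add(add(Z, Z), add(Z, Z)))))
  →7  S(S(add(S(add(SSZ, mul(SZ, SSSZ))), add(add(Z, Z), add(Z, Z)))))
  →8  S(S(S(add(add(SSZ, mul(SZ, SSSZ)), add(add(Z, Z), add(Z, Z))))))
  →9  S(S(S(add(S(add(SZ, mul(SZ, SSSZ))), add(add(Z, Z), add(Z, Z))))))
  →10  S(S(S(S(add(add(SZ, mul(SZ, SSSZ)), add(add(Z, Z), add(Z, Z)))))))
  →11  S(S(S(S(add(S(add(Z, mul(SZ, SSSZ))), add(add(Z, Z), add(Z, Z)))))))
  →12  S(S(S(S(S(add(add(Z, mul(SZ, SSSZ)), add(add(Z, Z), add(Z, Z))))))))
  →13  S(S(S(S(S(add(mul(SZ, SSSZ), add(add(Z, Z), add(Z, Z))))))))
  →14  S(S(S(S(S(add(add(SSSZ, mul(Z, SSSZ)), add(add(Z, Z), add(Z, Z))))))))
  →15  S(S(S(S(S(add(S(add(SSZ, mul(Z, SSSZ))), add(add(Z, Z), add(Z, Z))))))))
  →16  S(S(S(S(S(S(add(add(SSZ, mul(Z, SSSZ)), add(add(Z, Z), add(Z, Z)))))))))
  →17  S(S(S(S(S(S(add(S(add(SZ, mul(Z, SSSZ))), add(add(Z, Z), add(Z, Z)))))))))
  →18  S(S(S(S(S(S(S(add(add(SZ, mul(Z, SSSZ)), add(add(Z, Z), add(Z, Z))))))))))
  →19  S(S(S(S(S(S(S(add(S(add(Z, mul(Z, SSSZ))), add(add(Z, Z), add(Z, Z))))))))))
  →20  S(S(S(S(S(S(S(S(add(add(Z, mul(Z, SSSZ)), add(add(Z, Z), add(Z, Z)))))))))))
  →21  S(S(S(S(S(S(S(S(add(mul(Z, SSSZ), add(add(Z, Z), add(Z, Z)))))))))))
  →22  S(S(S(S(S(S(S(S(add(Z, add(add(Z, Z), add(Z, Z)))))))))))
  →23  S(S(S(S(S(S(S(S(add(add(Z, Z), add(Z, Z))))))))))
  →24  S(S(S(S(S(S(S(S(add(Z, add(Z, Z))))))))))
  →25  S(S(S(S(S(S(S(S(add(Z, Z)))))))))
  →26  S^8(Z)

Answer: YES — reaches normal form S^8(Z) in 26 ≤ 28 steps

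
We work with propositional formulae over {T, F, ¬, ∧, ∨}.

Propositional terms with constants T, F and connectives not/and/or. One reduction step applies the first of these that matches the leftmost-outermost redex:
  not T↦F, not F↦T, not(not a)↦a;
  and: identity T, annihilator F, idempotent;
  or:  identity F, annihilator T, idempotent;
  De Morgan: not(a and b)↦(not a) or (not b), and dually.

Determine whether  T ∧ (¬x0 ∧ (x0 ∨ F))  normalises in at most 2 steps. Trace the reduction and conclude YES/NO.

Answer: YES — reaches normal form ¬x0 ∧ x0 in 2 ≤ 2 steps

Working:
  start: T ∧ (¬x0 ∧ (x0 ∨ F))
  [1] ¬x0 ∧ (x0 ∨ F)
  [2] ¬x0 ∧ x0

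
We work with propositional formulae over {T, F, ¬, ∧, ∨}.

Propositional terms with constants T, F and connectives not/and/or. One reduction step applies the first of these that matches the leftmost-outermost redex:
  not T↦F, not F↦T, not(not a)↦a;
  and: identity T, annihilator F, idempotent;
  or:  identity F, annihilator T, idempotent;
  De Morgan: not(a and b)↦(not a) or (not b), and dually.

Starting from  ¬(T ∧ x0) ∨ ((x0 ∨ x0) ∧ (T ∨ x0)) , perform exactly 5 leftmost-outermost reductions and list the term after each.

  start: ¬(T ∧ x0) ∨ ((x0 ∨ x0) ∧ (T ∨ x0))
  →1  (¬T ∨ ¬x0) ∨ ((x0 ∨ x0) ∧ (T ∨ x0))
  →2  (F ∨ ¬x0) ∨ ((x0 ∨ x0) ∧ (T ∨ x0))
  →3  ¬x0 ∨ ((x0 ∨ x0) ∧ (T ∨ x0))
  →4  ¬x0 ∨ (x0 ∧ (T ∨ x0))
  →5  ¬x0 ∨ (x0 ∧ T)

Answer: after 5 steps: ¬x0 ∨ (x0 ∧ T)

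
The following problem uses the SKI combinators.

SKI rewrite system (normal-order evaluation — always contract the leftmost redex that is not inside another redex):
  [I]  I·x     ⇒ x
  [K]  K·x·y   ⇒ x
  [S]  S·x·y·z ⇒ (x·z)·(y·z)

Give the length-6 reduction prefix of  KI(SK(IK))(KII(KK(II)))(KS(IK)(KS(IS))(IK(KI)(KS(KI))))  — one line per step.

Answer: after 6 steps: K(S(KS(IS))(IK(KI)(KS(KI))))

Reduction:
  start: KI(SK(IK))(KII(KK(II)))(KS(IK)(KS(IS))(IK(KI)(KS(KI))))
  step 1: I(KII(KK(II)))(KS(IK)(KS(IS))(IK(KI)(KS(KI))))
  step 2: KII(KK(II))(KS(IK)(KS(IS))(IK(KI)(KS(KI))))
  step 3: I(KK(II))(KS(IK)(KS(IS))(IK(KI)(KS(KI))))
  step 4: KK(II)(KS(IK)(KS(IS))(IK(KI)(KS(KI))))
  step 5: K(KS(IK)(KS(IS))(IK(KI)(KS(KI))))
  step 6: K(S(KS(IS))(IK(KI)(KS(KI))))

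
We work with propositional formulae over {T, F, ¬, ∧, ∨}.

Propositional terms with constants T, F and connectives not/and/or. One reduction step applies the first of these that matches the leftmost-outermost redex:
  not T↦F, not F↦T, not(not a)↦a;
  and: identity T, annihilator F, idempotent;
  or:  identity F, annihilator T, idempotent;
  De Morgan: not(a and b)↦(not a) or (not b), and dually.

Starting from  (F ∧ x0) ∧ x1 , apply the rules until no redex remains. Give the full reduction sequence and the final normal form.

  start: (F ∧ x0) ∧ x1
  step 1: F ∧ x1
  step 2: F

Answer: normal form = F  (in 2 steps)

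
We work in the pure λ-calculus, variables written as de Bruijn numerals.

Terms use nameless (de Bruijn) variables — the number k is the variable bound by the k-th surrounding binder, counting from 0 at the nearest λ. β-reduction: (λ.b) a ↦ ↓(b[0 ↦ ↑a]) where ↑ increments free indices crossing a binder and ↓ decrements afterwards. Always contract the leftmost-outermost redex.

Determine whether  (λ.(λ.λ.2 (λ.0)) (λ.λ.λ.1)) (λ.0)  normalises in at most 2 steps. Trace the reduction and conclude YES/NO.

  start: (λ.(λ.λ.2 (λ.0)) (λ.λ.λ.1)) (λ.0)
  →1  (λ.λ.(λ.0) (λ.0)) (λ.λ.λ.1)
  →2  λ.(λ.0) (λ.0)

Answer: NO — after 2 steps the term is λ.(λ.0) (λ.0), not yet normal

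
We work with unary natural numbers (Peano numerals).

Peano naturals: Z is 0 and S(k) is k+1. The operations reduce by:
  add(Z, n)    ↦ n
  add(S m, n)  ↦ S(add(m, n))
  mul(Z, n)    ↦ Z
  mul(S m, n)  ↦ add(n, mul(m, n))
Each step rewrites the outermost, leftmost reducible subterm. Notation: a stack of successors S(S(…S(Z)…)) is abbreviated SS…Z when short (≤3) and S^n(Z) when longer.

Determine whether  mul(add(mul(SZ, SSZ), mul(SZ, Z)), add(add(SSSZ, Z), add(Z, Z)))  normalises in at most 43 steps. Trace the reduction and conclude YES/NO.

Answer: YES — reaches normal form S^6(Z) in 40 ≤ 43 steps

Reduction:
  start: mul(add(mul(SZ, SSZ), mul(SZ, Z)), add(add(SSSZ, Z), add(Z, Z)))
  [1] mul(add(add(SSZ, mul(Z, SSZ)), mul(SZ, Z)), add(add(SSSZ, Z), add(Z, Z)))
  [2] mul(add(S(add(SZ, mul(Z, SSZ))), mul(SZ, Z)), add(add(SSSZ, Z), add(Z, Z)))
  [3] mul(S(add(add(SZ, mul(Z, SSZ)), mul(SZ, Z))), add(add(SSSZ, Z), add(Z, Z)))
  [4] add(add(add(SSSZ, Z), add(Z, Z)), mul(add(add(SZ, mul(Z, SSZ)), mul(SZ, Z)), add(add(SSSZ, Z), add(Z, Z))))
  [5] add(add(S(add(SSZ, Z)), add(Z, Z)), mul(add(add(SZ, mul(Z, SSZ)), mul(SZ, Z)), add(add(SSSZ, Z), add(Z, Z))))
  [6] add(S(add(add(SSZ, Z), add(Z, Z))), mul(add(add(SZ, mul(Z, SSZ)), mul(SZ, Z)), add(add(SSSZ, Z), add(Z, Z))))
  [7] S(add(add(add(SSZ, Z), add(Z, Z)), mul(add(add(SZ, mul(Z, SSZ)), mul(SZ, Z)), add(add(SSSZ, Z), add(Z, Z)))))
  [8] S(add(add(S(add(SZ, Z)), add(Z, Z)), mul(add(add(SZ, mul(Z, SSZ)), mul(SZ, Z)), add(add(SSSZ, Z), add(Z, Z)))))
  [9] S(add(S(add(add(SZ, Z), add(Z, Z))), mul(add(add(SZ, mul(Z, SSZ)), mul(SZ, Z)), add(add(SSSZ, Z), add(Z, Z)))))
  [10] S(S(add(add(add(SZ, Z), add(Z, Z)), mul(add(add(SZ, mul(Z, SSZ)), mul(SZ, Z)), add(add(SSSZ, Z), add(Z, Z))))))
  [11] S(S(add(add(S(add(Z, Z)), add(Z, Z)), mul(add(add(SZ, mul(Z, SSZ)), mul(SZ, Z)), add(add(SSSZ, Z), add(Z, Z))))))
  [12] S(S(add(S(add(add(Z, Z), add(Z, Z))), mul(add(add(SZ, mul(Z, SSZ)), mul(SZ, Z)), add(add(SSSZ, Z), add(Z, Z))))))
  [13] S(S(S(add(add(add(Z, Z), add(Z, Z)), mul(add(add(SZ, mul(Z, SSZ)), mul(SZ, Z)), add(add(SSSZ, Z), add(Z, Z)))))))
  [14] S(S(S(add(add(Z, add(Z, Z)), mul(add(add(SZ, mul(Z, SSZ)), mul(SZ, Z)), add(add(SSSZ, Z), add(Z, Z)))))))
  [15] S(S(S(add(add(Z, Z), mul(add(add(SZ, mul(Z, SSZ)), mul(SZ, Z)), add(add(SSSZ, Z), add(Z, Z)))))))
  [16] S(S(S(add(Z, mul(add(add(SZ, mul(Z, SSZ)), mul(SZ, Z)), add(add(SSSZ, Z), add(Z, Z)))))))
  [17] S(S(S(mul(add(add(SZ, mul(Z, SSZ)), mul(SZ, Z)), add(add(SSSZ, Z), add(Z, Z))))))
  [18] S(S(S(mul(add(S(add(Z, mul(Z, SSZ))), mul(SZ, Z)), add(add(SSSZ, Z), add(Z, Z))))))
  [19] S(S(S(mul(S(add(add(Z, mul(Z, SSZ)), mul(SZ, Z))), add(add(SSSZ, Z), add(Z, Z))))))
  [20] S(S(S(add(add(add(SSSZ, Z), add(Z, Z)), mul(add(add(Z, mul(Z, SSZ)), mul(SZ, Z)), add(add(SSSZ, Z), add(Z, Z)))))))
  [21] S(S(S(add(add(S(add(SSZ, Z)), add(Z, Z)), mul(add(add(Z, mul(Z, SSZ)), mul(SZ, Z)), add(add(SSSZ, Z), add(Z, Z)))))))
  [22] S(S(S(add(S(add(add(SSZ, Z), add(Z, Z))), mul(add(add(Z, mul(Z, SSZ)), mul(SZ, Z)), add(add(SSSZ, Z), add(Z, Z)))))))
  [23] S(S(S(S(add(add(add(SSZ, Z), add(Z, Z)), mul(add(add(Z, mul(Z, SSZ)), mul(SZ, Z)), add(add(SSSZ, Z), add(Z, Z))))))))
  [24] S(S(S(S(add(add(S(add(SZ, Z)), add(Z, Z)), mul(add(add(Z, mul(Z, SSZ)), mul(SZ, Z)), add(add(SSSZ, Z), add(Z, Z))))))))
  [25] S(S(S(S(add(S(add(add(SZ, Z), add(Z, Z))), mul(add(add(Z, mul(Z, SSZ)), mul(SZ, Z)), add(add(SSSZ, Z), add(Z, Z))))))))
  [26] S(S(S(S(S(add(add(add(SZ, Z), add(Z, Z)), mul(add(add(Z, mul(Z, SSZ)), mul(SZ, Z)), add(add(SSSZ, Z), add(Z, Z)))))))))
  [27] S(S(S(S(S(add(add(S(add(Z, Z)), add(Z, Z)), mul(add(add(Z, mul(Z, SSZ)), mul(SZ, Z)), add(add(SSSZ, Z), add(Z, Z)))))))))
  [28] S(S(S(S(S(add(S(add(add(Z, Z), add(Z, Z))), mul(add(add(Z, mul(Z, SSZ)), mul(SZ, Z)), add(add(SSSZ, Z), add(Z, Z)))))))))
  [29] S(S(S(S(S(S(add(add(add(Z, Z), add(Z, Z)), mul(add(add(Z, mul(Z, SSZ)), mul(SZ, Z)), add(add(SSSZ, Z), add(Z, Z))))))))))
  [30] S(S(S(S(S(S(add(add(Z, add(Z, Z)), mul(add(add(Z, mul(Z, SSZ)), mul(SZ, Z)), add(add(SSSZ, Z), add(Z, Z))))))))))
  [31] S(S(S(S(S(S(add(add(Z, Z), mul(add(add(Z, mul(Z, SSZ)), mul(SZ, Z)), add(add(SSSZ, Z), add(Z, Z))))))))))
  [32] S(S(S(S(S(S(add(Z, mul(add(add(Z, mul(Z, SSZ)), mul(SZ, Z)), add(add(SSSZ, Z), add(Z, Z))))))))))
  [33] S(S(S(S(S(S(mul(add(add(Z, mul(Z, SSZ)), mul(SZ, Z)), add(add(SSSZ, Z), add(Z, Z)))))))))
  [34] S(S(S(S(S(S(mul(add(mul(Z, SSZ), mul(SZ, Z)), add(add(SSSZ, Z), add(Z, Z)))))))))
  [35] S(S(S(S(S(S(mul(add(Z, mul(SZ, Z)), add(add(SSSZ, Z), add(Z, Z)))))))))
  [36] S(S(S(S(S(S(mul(mul(SZ, Z), add(add(SSSZ, Z), add(Z, Z)))))))))
  [37] S(S(S(S(S(S(mul(add(Z, mul(Z, Z)), add(add(SSSZ, Z), add(Z, Z)))))))))
  [38] S(S(S(S(S(S(mul(mul(Z, Z), add(add(SSSZ, Z), add(Z, Z)))))))))
  [39] S(S(S(S(S(S(mul(Z, add(add(SSSZ, Z), add(Z, Z)))))))))
  [40] S^6(Z)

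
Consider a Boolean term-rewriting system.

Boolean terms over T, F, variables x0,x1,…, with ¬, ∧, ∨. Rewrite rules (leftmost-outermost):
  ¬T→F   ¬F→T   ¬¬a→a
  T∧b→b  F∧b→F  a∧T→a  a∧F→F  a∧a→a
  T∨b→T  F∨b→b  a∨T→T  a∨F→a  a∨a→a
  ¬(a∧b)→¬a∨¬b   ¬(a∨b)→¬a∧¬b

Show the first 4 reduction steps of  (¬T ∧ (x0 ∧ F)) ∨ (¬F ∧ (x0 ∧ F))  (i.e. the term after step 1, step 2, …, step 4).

  start: (¬T ∧ (x0 ∧ F)) ∨ (¬F ∧ (x0 ∧ F))
  step 1: (F ∧ (x0 ∧ F)) ∨ (¬F ∧ (x0 ∧ F))
  step 2: F ∨ (¬F ∧ (x0 ∧ F))
  step 3: ¬F ∧ (x0 ∧ F)
  step 4: T ∧ (x0 ∧ F)

Answer: after 4 steps: T ∧ (x0 ∧ F)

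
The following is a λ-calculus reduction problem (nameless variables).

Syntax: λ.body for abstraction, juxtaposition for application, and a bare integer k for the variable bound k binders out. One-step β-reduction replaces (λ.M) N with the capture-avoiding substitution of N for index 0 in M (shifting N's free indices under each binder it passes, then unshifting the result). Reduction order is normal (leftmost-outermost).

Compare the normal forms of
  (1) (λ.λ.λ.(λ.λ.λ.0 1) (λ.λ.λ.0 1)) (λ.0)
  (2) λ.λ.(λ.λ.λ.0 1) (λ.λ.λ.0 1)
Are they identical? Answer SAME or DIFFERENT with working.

Answer: SAME — A ⇓ λ.λ.λ.λ.0 1, B ⇓ λ.λ.λ.λ.0 1

Reduction:
Term A:
  start: (λ.λ.λ.(λ.λ.λ.0 1) (λ.λ.λ.0 1)) (λ.0)
  [1] λ.λ.(λ.λ.λ.0 1) (λ.λ.λ.0 1)
  [2] λ.λ.λ.λ.0 1

Term B:
  start: λ.λ.(λ.λ.λ.0 1) (λ.λ.λ.0 1)
  [1] λ.λ.λ.λ.0 1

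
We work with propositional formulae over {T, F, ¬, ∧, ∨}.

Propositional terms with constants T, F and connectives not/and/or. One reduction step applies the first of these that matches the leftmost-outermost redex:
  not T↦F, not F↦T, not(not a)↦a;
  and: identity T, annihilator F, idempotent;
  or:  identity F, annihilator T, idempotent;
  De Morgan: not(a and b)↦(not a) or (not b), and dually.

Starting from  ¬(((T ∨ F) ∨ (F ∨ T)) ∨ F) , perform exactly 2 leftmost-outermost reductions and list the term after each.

  start: ¬(((T ∨ F) ∨ (F ∨ T)) ∨ F)
  [1] ¬((T ∨ F) ∨ (F ∨ T)) ∧ ¬F
  [2] (¬(T ∨ F) ∧ ¬(F ∨ T)) ∧ ¬F

Answer: after 2 steps: (¬(T ∨ F) ∧ ¬(F ∨ T)) ∧ ¬F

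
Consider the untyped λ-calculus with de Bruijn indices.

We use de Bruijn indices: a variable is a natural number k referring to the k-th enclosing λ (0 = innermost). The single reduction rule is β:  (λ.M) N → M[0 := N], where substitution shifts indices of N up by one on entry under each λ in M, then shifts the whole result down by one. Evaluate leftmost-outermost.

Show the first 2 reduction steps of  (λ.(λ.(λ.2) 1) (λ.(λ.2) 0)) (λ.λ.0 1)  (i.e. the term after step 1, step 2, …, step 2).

  start: (λ.(λ.(λ.2) 1) (λ.(λ.2) 0)) (λ.λ.0 1)
  [1] (λ.(λ.λ.λ.0 1) (λ.λ.0 1)) (λ.(λ.λ.λ.0 1) 0)
  [2] (λ.λ.λ.0 1) (λ.λ.0 1)

Answer: after 2 steps: (λ.λ.λ.0 1) (λ.λ.0 1)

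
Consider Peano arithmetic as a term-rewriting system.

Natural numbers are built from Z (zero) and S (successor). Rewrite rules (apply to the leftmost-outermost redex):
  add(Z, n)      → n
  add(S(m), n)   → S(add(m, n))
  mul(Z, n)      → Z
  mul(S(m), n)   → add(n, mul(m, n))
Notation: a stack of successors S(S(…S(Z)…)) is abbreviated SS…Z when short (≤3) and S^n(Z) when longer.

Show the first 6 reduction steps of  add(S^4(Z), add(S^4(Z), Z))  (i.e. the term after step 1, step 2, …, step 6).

  start: add(S^4(Z), add(S^4(Z), Z))
  step 1: S(add(SSSZ, add(S^4(Z), Z)))
  step 2: S(S(add(SSZ, add(S^4(Z), Z))))
  step 3: S(S(S(add(SZ, add(S^4(Z), Z)))))
  step 4: S(S(S(S(add(Z, add(S^4(Z), Z))))))
  step 5: S(S(S(S(add(S^4(Z), Z)))))
  step 6: S(S(S(S(S(add(SSSZ, Z))))))

Answer: after 6 steps: S(S(S(S(S(add(SSSZ, Z))))))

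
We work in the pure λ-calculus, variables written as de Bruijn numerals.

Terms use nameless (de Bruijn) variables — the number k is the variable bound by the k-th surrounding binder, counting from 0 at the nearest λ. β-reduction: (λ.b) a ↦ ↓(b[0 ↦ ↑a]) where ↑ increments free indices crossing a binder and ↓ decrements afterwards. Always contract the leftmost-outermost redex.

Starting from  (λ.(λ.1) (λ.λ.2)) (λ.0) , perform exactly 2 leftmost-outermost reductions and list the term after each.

Answer: after 2 steps: λ.0

Working:
  start: (λ.(λ.1) (λ.λ.2)) (λ.0)
  step 1: (λ.λ.0) (λ.λ.λ.0)
  step 2: λ.0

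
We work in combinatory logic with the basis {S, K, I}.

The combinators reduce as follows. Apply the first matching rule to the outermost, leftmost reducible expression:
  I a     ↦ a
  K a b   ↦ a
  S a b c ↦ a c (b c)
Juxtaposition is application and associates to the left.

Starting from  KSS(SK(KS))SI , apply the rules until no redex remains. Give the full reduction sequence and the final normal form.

Answer: normal form = SI  (in 5 steps)

Reduction:
  start: KSS(SK(KS))SI
  [1] S(SK(KS))SI
  [2] SK(KS)I(SI)
  [3] KI(KSI)(SI)
  [4] I(SI)
  [5] SI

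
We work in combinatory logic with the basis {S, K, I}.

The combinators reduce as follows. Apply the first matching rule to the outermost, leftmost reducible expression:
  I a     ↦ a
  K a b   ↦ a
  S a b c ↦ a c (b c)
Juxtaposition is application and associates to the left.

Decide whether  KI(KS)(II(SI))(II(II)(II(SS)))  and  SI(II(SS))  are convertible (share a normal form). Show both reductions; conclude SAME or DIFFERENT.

Term A:
  start: KI(KS)(II(SI))(II(II)(II(SS)))
  step 1: I(II(SI))(II(II)(II(SS)))
  step 2: II(SI)(II(II)(II(SS)))
  step 3: I(SI)(II(II)(II(SS)))
  step 4: SI(II(II)(II(SS)))
  step 5: SI(I(II)(II(SS)))
  step 6: SI(II(II(SS)))
  step 7: SI(I(II(SS)))
  step 8: SI(II(SS))
  step 9: SI(I(SS))
  step 10: SI(SS)

Term B:
  start: SI(II(SS))
  step 1: SI(I(SS))
  step 2: SI(SS)

Answer: SAME — A ⇓ SI(SS), B ⇓ SI(SS)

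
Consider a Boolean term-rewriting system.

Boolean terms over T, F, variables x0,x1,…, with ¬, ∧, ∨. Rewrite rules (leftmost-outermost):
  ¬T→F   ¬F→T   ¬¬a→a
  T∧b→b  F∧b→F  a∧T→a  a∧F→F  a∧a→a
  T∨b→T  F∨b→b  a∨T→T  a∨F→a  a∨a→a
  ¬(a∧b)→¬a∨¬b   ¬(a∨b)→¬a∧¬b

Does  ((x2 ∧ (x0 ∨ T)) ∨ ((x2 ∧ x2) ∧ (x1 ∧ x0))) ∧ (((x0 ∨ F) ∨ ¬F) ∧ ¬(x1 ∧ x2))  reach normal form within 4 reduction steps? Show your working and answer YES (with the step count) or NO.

Answer: NO — after 4 steps the term is (x2 ∨ (x2 ∧ (x1 ∧ x0))) ∧ ((x0 ∨ ¬F) ∧ ¬(x1 ∧ x2)), not yet normal

Reduction:
  start: ((x2 ∧ (x0 ∨ T)) ∨ ((x2 ∧ x2) ∧ (x1 ∧ x0))) ∧ (((x0 ∨ F) ∨ ¬F) ∧ ¬(x1 ∧ x2))
  [1] ((x2 ∧ T) ∨ ((x2 ∧ x2) ∧ (x1 ∧ x0))) ∧ (((x0 ∨ F) ∨ ¬F) ∧ ¬(x1 ∧ x2))
  [2] (x2 ∨ ((x2 ∧ x2) ∧ (x1 ∧ x0))) ∧ (((x0 ∨ F) ∨ ¬F) ∧ ¬(x1 ∧ x2))
  [3] (x2 ∨ (x2 ∧ (x1 ∧ x0))) ∧ (((x0 ∨ F) ∨ ¬F) ∧ ¬(x1 ∧ x2))
  [4] (x2 ∨ (x2 ∧ (x1 ∧ x0))) ∧ ((x0 ∨ ¬F) ∧ ¬(x1 ∧ x2))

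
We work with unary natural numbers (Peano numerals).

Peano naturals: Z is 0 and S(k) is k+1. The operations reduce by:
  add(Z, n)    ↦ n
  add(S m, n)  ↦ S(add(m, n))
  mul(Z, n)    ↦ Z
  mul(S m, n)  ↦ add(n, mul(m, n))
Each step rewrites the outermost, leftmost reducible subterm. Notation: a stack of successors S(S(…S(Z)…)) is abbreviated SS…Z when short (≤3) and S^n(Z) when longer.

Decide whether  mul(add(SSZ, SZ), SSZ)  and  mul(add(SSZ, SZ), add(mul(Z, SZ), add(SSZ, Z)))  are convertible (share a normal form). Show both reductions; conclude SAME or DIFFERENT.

Term A:
  start: mul(add(SSZ, SZ), SSZ)
  [1] mul(S(add(SZ, SZ)), SSZ)
  [2] add(SSZ, mul(add(SZ, SZ), SSZ))
  [3] S(add(SZ, mul(add(SZ, SZ), SSZ)))
  [4] S(S(add(Z, mul(add(SZ, SZ), SSZ))))
  [5] S(S(mul(add(SZ, SZ), SSZ)))
  [6] S(S(mul(S(add(Z, SZ)), SSZ)))
  [7] S(S(add(SSZ, mul(add(Z, SZ), SSZ))))
  [8] S(S(S(add(SZ, mul(add(Z, SZ), SSZ)))))
  [9] S(S(S(S(add(Z, mul(add(Z, SZ), SSZ))))))
  [10] S(S(S(S(mul(add(Z, SZ), SSZ)))))
  [11] S(S(S(S(mul(SZ, SSZ)))))
  [12] S(S(S(S(add(SSZ, mul(Z, SSZ))))))
  [13] S(S(S(S(S(add(SZ, mul(Z, SSZ)))))))
  [14] S(S(S(S(S(S(add(Z, mul(Z, SSZ))))))))
  [15] S(S(S(S(S(S(mul(Z, SSZ)))))))
  [16] S^6(Z)

Term B:
  start: mul(add(SSZ, SZ), add(mul(Z, SZ), add(SSZ, Z)))
  [1] mul(S(add(SZ, SZ)), add(mul(Z, SZ), add(SSZ, Z)))
  [2] add(add(mul(Z, SZ), add(SSZ, Z)), mul(add(SZ, SZ), add(mul(Z, SZ), add(SSZ, Z))))
  [3] add(add(Z, add(SSZ, Z)), mul(add(SZ, SZ), add(mul(Z, SZ), add(SSZ, Z))))
  [4] add(add(SSZ, Z), mul(add(SZ, SZ), add(mul(Z, SZ), add(SSZ, Z))))
  [5] add(S(add(SZ, Z)), mul(add(SZ, SZ), add(mul(Z, SZ), add(SSZ, Z))))
  [6] S(add(add(SZ, Z), mul(add(SZ, SZ), add(mul(Z, SZ), add(SSZ, Z)))))
  [7] S(add(S(add(Z, Z)), mul(add(SZ, SZ), add(mul(Z, SZ), add(SSZ, Z)))))
  [8] S(S(add(add(Z, Z), mul(add(SZ, SZ), add(mul(Z, SZ), add(SSZ, Z))))))
  [9] S(S(add(Z, mul(add(SZ, SZ), add(mul(Z, SZ), add(SSZ, Z))))))
  [10] S(S(mul(add(SZ, SZ), add(mul(Z, SZ), add(SSZ, Z)))))
  [11] S(S(mul(S(add(Z, SZ)), add(mul(Z, SZ), add(SSZ, Z)))))
  [12] S(S(add(add(mul(Z, SZ), add(SSZ, Z)), mul(add(Z, SZ), add(mul(Z, SZ), add(SSZ, Z))))))
  [13] S(S(add(add(Z, add(SSZ, Z)), mul(add(Z, SZ), add(mul(Z, SZ), add(SSZ, Z))))))
  [14] S(S(add(add(SSZ, Z), mul(add(Z, SZ), add(mul(Z, SZ), add(SSZ, Z))))))
  [15] S(S(add(S(add(SZ, Z)), mul(add(Z, SZ), add(mul(Z, SZ), add(SSZ, Z))))))
  [16] S(S(S(add(add(SZ, Z), mul(add(Z, SZ), add(mul(Z, SZ), add(SSZ, Z)))))))
  [17] S(S(S(add(S(add(Z, Z)), mul(add(Z, SZ), add(mul(Z, SZ), add(SSZ, Z)))))))
  [18] S(S(S(S(add(add(Z, Z), mul(add(Z, SZ), add(mul(Z, SZ), add(SSZ, Z))))))))
  [19] S(S(S(S(add(Z, mul(add(Z, SZ), add(mul(Z, SZ), add(SSZ, Z))))))))
  [20] S(S(S(S(mul(add(Z, SZ), add(mul(Z, SZ), add(SSZ, Z)))))))
  [21] S(S(S(S(mul(SZ, add(mul(Z, SZ), add(SSZ, Z)))))))
  [22] S(S(S(S(add(add(mul(Z, SZ), add(SSZ, Z)), mul(Z, add(mul(Z, SZ), add(SSZ, Z))))))))
  [23] S(S(S(S(add(add(Z, add(SSZ, Z)), mul(Z, add(mul(Z, SZ), add(SSZ, Z))))))))
  [24] S(S(S(S(add(add(SSZ, Z), mul(Z, add(mul(Z, SZ), add(SSZ, Z))))))))
  [25] S(S(S(S(add(S(add(SZ, Z)), mul(Z, add(mul(Z, SZ), add(SSZ, Z))))))))
  [26] S(S(S(S(S(add(add(SZ, Z), mul(Z, add(mul(Z, SZ), add(SSZ, Z)))))))))
  [27] S(S(S(S(S(add(S(add(Z, Z)), mul(Z, add(mul(Z, SZ), add(SSZ, Z)))))))))
  [28] S(S(S(S(S(S(add(add(Z, Z), mul(Z, add(mul(Z, SZ), add(SSZ, Z))))))))))
  [29] S(S(S(S(S(S(add(Z, mul(Z, add(mul(Z, SZ), add(SSZ, Z))))))))))
  [30] S(S(S(S(S(S(mul(Z, add(mul(Z, SZ), add(SSZ, Z)))))))))
  [31] S^6(Z)

Answer: SAME — A ⇓ S^6(Z), B ⇓ S^6(Z)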